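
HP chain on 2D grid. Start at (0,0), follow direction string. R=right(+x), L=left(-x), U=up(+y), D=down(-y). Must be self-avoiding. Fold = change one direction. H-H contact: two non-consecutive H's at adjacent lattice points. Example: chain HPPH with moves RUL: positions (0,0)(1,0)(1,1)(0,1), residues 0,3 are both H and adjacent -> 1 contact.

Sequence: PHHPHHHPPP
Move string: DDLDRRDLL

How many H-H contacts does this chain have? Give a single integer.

Answer: 1

Derivation:
Positions: [(0, 0), (0, -1), (0, -2), (-1, -2), (-1, -3), (0, -3), (1, -3), (1, -4), (0, -4), (-1, -4)]
H-H contact: residue 2 @(0,-2) - residue 5 @(0, -3)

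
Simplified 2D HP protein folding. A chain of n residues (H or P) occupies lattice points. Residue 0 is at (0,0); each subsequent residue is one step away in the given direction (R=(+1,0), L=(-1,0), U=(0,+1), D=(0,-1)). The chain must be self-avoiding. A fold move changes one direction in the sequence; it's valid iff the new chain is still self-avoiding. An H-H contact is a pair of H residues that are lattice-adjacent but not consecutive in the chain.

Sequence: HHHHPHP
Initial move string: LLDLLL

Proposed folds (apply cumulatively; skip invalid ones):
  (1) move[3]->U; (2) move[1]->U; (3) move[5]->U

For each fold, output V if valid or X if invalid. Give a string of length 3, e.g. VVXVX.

Initial: LLDLLL -> [(0, 0), (-1, 0), (-2, 0), (-2, -1), (-3, -1), (-4, -1), (-5, -1)]
Fold 1: move[3]->U => LLDULL INVALID (collision), skipped
Fold 2: move[1]->U => LUDLLL INVALID (collision), skipped
Fold 3: move[5]->U => LLDLLU VALID

Answer: XXV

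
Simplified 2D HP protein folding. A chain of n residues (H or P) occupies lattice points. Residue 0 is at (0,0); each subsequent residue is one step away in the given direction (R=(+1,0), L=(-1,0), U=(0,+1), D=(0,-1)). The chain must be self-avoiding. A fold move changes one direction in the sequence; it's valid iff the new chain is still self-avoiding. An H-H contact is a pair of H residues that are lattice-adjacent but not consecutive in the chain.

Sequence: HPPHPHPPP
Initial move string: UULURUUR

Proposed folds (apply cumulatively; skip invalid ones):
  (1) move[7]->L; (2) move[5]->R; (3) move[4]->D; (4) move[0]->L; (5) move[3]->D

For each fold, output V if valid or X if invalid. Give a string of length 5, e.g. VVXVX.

Answer: VVXVX

Derivation:
Initial: UULURUUR -> [(0, 0), (0, 1), (0, 2), (-1, 2), (-1, 3), (0, 3), (0, 4), (0, 5), (1, 5)]
Fold 1: move[7]->L => UULURUUL VALID
Fold 2: move[5]->R => UULURRUL VALID
Fold 3: move[4]->D => UULUDRUL INVALID (collision), skipped
Fold 4: move[0]->L => LULURRUL VALID
Fold 5: move[3]->D => LULDRRUL INVALID (collision), skipped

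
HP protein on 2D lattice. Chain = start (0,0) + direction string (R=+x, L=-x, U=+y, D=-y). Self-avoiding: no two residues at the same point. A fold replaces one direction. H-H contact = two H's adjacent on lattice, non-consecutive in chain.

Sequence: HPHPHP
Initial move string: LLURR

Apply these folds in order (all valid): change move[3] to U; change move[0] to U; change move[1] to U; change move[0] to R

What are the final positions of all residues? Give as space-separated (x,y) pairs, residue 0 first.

Answer: (0,0) (1,0) (1,1) (1,2) (1,3) (2,3)

Derivation:
Initial moves: LLURR
Fold: move[3]->U => LLUUR (positions: [(0, 0), (-1, 0), (-2, 0), (-2, 1), (-2, 2), (-1, 2)])
Fold: move[0]->U => ULUUR (positions: [(0, 0), (0, 1), (-1, 1), (-1, 2), (-1, 3), (0, 3)])
Fold: move[1]->U => UUUUR (positions: [(0, 0), (0, 1), (0, 2), (0, 3), (0, 4), (1, 4)])
Fold: move[0]->R => RUUUR (positions: [(0, 0), (1, 0), (1, 1), (1, 2), (1, 3), (2, 3)])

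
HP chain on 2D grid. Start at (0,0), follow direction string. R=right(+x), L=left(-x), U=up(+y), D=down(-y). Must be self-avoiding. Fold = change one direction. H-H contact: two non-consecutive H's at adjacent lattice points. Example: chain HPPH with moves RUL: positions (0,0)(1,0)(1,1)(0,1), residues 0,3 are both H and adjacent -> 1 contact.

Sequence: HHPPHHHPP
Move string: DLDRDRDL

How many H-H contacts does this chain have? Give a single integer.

Positions: [(0, 0), (0, -1), (-1, -1), (-1, -2), (0, -2), (0, -3), (1, -3), (1, -4), (0, -4)]
H-H contact: residue 1 @(0,-1) - residue 4 @(0, -2)

Answer: 1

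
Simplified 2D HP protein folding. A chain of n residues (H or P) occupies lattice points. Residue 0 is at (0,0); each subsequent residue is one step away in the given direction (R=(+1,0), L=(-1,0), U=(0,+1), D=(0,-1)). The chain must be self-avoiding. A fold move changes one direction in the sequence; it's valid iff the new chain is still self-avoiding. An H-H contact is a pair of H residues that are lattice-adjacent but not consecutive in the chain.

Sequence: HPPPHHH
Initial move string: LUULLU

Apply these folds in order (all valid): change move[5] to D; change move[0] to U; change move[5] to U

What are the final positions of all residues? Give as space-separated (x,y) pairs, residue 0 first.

Answer: (0,0) (0,1) (0,2) (0,3) (-1,3) (-2,3) (-2,4)

Derivation:
Initial moves: LUULLU
Fold: move[5]->D => LUULLD (positions: [(0, 0), (-1, 0), (-1, 1), (-1, 2), (-2, 2), (-3, 2), (-3, 1)])
Fold: move[0]->U => UUULLD (positions: [(0, 0), (0, 1), (0, 2), (0, 3), (-1, 3), (-2, 3), (-2, 2)])
Fold: move[5]->U => UUULLU (positions: [(0, 0), (0, 1), (0, 2), (0, 3), (-1, 3), (-2, 3), (-2, 4)])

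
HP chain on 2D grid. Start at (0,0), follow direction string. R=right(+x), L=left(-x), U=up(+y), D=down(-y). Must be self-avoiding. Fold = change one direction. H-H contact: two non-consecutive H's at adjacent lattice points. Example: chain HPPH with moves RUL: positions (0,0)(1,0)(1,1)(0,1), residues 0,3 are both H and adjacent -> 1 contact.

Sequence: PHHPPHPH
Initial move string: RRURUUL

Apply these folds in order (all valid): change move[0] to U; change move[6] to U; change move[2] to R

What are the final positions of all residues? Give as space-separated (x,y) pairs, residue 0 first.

Initial moves: RRURUUL
Fold: move[0]->U => URURUUL (positions: [(0, 0), (0, 1), (1, 1), (1, 2), (2, 2), (2, 3), (2, 4), (1, 4)])
Fold: move[6]->U => URURUUU (positions: [(0, 0), (0, 1), (1, 1), (1, 2), (2, 2), (2, 3), (2, 4), (2, 5)])
Fold: move[2]->R => URRRUUU (positions: [(0, 0), (0, 1), (1, 1), (2, 1), (3, 1), (3, 2), (3, 3), (3, 4)])

Answer: (0,0) (0,1) (1,1) (2,1) (3,1) (3,2) (3,3) (3,4)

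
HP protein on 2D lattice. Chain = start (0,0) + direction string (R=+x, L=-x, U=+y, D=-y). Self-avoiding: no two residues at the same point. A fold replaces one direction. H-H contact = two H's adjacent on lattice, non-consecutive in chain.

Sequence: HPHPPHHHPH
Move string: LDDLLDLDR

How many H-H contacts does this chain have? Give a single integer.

Answer: 1

Derivation:
Positions: [(0, 0), (-1, 0), (-1, -1), (-1, -2), (-2, -2), (-3, -2), (-3, -3), (-4, -3), (-4, -4), (-3, -4)]
H-H contact: residue 6 @(-3,-3) - residue 9 @(-3, -4)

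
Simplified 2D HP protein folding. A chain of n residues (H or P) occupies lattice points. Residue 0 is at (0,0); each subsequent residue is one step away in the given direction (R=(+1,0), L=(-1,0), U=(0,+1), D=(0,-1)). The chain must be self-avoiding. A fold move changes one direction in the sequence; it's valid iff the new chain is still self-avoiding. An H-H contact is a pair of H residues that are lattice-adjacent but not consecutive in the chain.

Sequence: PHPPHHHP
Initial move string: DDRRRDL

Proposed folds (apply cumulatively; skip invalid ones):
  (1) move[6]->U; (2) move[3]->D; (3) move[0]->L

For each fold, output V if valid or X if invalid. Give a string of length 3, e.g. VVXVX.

Answer: XVV

Derivation:
Initial: DDRRRDL -> [(0, 0), (0, -1), (0, -2), (1, -2), (2, -2), (3, -2), (3, -3), (2, -3)]
Fold 1: move[6]->U => DDRRRDU INVALID (collision), skipped
Fold 2: move[3]->D => DDRDRDL VALID
Fold 3: move[0]->L => LDRDRDL VALID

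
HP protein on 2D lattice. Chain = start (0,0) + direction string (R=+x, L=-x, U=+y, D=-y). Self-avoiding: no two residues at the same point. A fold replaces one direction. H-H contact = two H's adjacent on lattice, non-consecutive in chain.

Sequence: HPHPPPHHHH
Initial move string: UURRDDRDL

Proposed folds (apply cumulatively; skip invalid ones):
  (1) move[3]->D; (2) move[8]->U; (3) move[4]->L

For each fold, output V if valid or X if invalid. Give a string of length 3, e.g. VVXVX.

Answer: VXX

Derivation:
Initial: UURRDDRDL -> [(0, 0), (0, 1), (0, 2), (1, 2), (2, 2), (2, 1), (2, 0), (3, 0), (3, -1), (2, -1)]
Fold 1: move[3]->D => UURDDDRDL VALID
Fold 2: move[8]->U => UURDDDRDU INVALID (collision), skipped
Fold 3: move[4]->L => UURDLDRDL INVALID (collision), skipped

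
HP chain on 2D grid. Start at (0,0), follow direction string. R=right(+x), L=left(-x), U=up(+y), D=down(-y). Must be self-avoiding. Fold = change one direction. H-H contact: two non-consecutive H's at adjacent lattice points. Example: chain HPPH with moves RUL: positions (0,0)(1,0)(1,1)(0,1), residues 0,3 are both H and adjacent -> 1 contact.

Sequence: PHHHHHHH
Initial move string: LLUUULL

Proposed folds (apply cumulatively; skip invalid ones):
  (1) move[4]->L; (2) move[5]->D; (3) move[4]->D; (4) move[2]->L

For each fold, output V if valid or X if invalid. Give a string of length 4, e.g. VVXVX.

Answer: VVXV

Derivation:
Initial: LLUUULL -> [(0, 0), (-1, 0), (-2, 0), (-2, 1), (-2, 2), (-2, 3), (-3, 3), (-4, 3)]
Fold 1: move[4]->L => LLUULLL VALID
Fold 2: move[5]->D => LLUULDL VALID
Fold 3: move[4]->D => LLUUDDL INVALID (collision), skipped
Fold 4: move[2]->L => LLLULDL VALID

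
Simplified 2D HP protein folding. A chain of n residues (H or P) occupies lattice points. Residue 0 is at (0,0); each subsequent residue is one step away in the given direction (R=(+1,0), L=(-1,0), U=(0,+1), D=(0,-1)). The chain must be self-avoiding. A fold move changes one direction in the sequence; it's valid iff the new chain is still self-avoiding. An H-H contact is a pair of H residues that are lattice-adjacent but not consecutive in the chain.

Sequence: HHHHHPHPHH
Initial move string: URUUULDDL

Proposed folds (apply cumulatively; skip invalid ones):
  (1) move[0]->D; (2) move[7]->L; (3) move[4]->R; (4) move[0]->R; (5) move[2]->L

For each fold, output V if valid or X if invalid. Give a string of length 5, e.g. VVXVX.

Initial: URUUULDDL -> [(0, 0), (0, 1), (1, 1), (1, 2), (1, 3), (1, 4), (0, 4), (0, 3), (0, 2), (-1, 2)]
Fold 1: move[0]->D => DRUUULDDL INVALID (collision), skipped
Fold 2: move[7]->L => URUUULDLL VALID
Fold 3: move[4]->R => URUURLDLL INVALID (collision), skipped
Fold 4: move[0]->R => RRUUULDLL VALID
Fold 5: move[2]->L => RRLUULDLL INVALID (collision), skipped

Answer: XVXVX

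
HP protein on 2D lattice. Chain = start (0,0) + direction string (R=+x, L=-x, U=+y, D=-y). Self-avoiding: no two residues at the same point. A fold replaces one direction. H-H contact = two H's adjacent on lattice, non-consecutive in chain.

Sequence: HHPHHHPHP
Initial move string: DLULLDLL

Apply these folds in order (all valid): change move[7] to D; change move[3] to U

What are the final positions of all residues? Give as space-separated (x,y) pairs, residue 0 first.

Answer: (0,0) (0,-1) (-1,-1) (-1,0) (-1,1) (-2,1) (-2,0) (-3,0) (-3,-1)

Derivation:
Initial moves: DLULLDLL
Fold: move[7]->D => DLULLDLD (positions: [(0, 0), (0, -1), (-1, -1), (-1, 0), (-2, 0), (-3, 0), (-3, -1), (-4, -1), (-4, -2)])
Fold: move[3]->U => DLUULDLD (positions: [(0, 0), (0, -1), (-1, -1), (-1, 0), (-1, 1), (-2, 1), (-2, 0), (-3, 0), (-3, -1)])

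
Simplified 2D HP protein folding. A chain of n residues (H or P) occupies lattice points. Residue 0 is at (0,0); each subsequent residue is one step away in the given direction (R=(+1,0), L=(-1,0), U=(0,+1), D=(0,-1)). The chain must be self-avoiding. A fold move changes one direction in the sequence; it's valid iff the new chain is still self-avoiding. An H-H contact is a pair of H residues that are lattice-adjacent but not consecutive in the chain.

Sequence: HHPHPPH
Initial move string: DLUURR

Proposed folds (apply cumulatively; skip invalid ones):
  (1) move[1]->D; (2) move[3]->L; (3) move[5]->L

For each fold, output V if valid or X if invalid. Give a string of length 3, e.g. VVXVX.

Initial: DLUURR -> [(0, 0), (0, -1), (-1, -1), (-1, 0), (-1, 1), (0, 1), (1, 1)]
Fold 1: move[1]->D => DDUURR INVALID (collision), skipped
Fold 2: move[3]->L => DLULRR INVALID (collision), skipped
Fold 3: move[5]->L => DLUURL INVALID (collision), skipped

Answer: XXX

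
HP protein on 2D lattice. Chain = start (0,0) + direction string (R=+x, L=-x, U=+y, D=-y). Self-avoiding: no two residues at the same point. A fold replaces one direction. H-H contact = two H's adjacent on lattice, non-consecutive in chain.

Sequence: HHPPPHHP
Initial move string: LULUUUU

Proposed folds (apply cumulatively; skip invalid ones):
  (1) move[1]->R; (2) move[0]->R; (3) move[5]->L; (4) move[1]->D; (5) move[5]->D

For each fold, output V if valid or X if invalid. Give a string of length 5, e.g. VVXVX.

Answer: XVVXX

Derivation:
Initial: LULUUUU -> [(0, 0), (-1, 0), (-1, 1), (-2, 1), (-2, 2), (-2, 3), (-2, 4), (-2, 5)]
Fold 1: move[1]->R => LRLUUUU INVALID (collision), skipped
Fold 2: move[0]->R => RULUUUU VALID
Fold 3: move[5]->L => RULUULU VALID
Fold 4: move[1]->D => RDLUULU INVALID (collision), skipped
Fold 5: move[5]->D => RULUUDU INVALID (collision), skipped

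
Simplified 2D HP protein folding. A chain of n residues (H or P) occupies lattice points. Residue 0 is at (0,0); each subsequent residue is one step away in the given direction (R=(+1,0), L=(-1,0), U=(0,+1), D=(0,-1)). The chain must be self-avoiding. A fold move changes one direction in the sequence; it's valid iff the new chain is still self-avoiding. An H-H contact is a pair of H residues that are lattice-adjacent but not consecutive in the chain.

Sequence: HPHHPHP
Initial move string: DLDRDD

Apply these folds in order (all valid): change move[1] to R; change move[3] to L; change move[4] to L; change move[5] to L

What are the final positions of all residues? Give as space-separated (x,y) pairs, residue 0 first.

Answer: (0,0) (0,-1) (1,-1) (1,-2) (0,-2) (-1,-2) (-2,-2)

Derivation:
Initial moves: DLDRDD
Fold: move[1]->R => DRDRDD (positions: [(0, 0), (0, -1), (1, -1), (1, -2), (2, -2), (2, -3), (2, -4)])
Fold: move[3]->L => DRDLDD (positions: [(0, 0), (0, -1), (1, -1), (1, -2), (0, -2), (0, -3), (0, -4)])
Fold: move[4]->L => DRDLLD (positions: [(0, 0), (0, -1), (1, -1), (1, -2), (0, -2), (-1, -2), (-1, -3)])
Fold: move[5]->L => DRDLLL (positions: [(0, 0), (0, -1), (1, -1), (1, -2), (0, -2), (-1, -2), (-2, -2)])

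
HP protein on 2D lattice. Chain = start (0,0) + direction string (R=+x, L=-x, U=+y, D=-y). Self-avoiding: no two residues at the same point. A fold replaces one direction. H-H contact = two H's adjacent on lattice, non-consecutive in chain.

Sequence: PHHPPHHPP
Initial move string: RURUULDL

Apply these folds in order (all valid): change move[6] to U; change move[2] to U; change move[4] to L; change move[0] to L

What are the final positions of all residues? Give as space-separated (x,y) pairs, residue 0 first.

Answer: (0,0) (-1,0) (-1,1) (-1,2) (-1,3) (-2,3) (-3,3) (-3,4) (-4,4)

Derivation:
Initial moves: RURUULDL
Fold: move[6]->U => RURUULUL (positions: [(0, 0), (1, 0), (1, 1), (2, 1), (2, 2), (2, 3), (1, 3), (1, 4), (0, 4)])
Fold: move[2]->U => RUUUULUL (positions: [(0, 0), (1, 0), (1, 1), (1, 2), (1, 3), (1, 4), (0, 4), (0, 5), (-1, 5)])
Fold: move[4]->L => RUUULLUL (positions: [(0, 0), (1, 0), (1, 1), (1, 2), (1, 3), (0, 3), (-1, 3), (-1, 4), (-2, 4)])
Fold: move[0]->L => LUUULLUL (positions: [(0, 0), (-1, 0), (-1, 1), (-1, 2), (-1, 3), (-2, 3), (-3, 3), (-3, 4), (-4, 4)])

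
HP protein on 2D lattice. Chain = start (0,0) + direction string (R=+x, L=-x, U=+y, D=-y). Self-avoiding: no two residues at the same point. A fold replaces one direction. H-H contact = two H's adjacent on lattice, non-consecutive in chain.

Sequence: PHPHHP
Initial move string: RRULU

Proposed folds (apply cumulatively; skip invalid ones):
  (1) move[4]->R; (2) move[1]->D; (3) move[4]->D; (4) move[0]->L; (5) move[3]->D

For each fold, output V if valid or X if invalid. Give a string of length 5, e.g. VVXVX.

Initial: RRULU -> [(0, 0), (1, 0), (2, 0), (2, 1), (1, 1), (1, 2)]
Fold 1: move[4]->R => RRULR INVALID (collision), skipped
Fold 2: move[1]->D => RDULU INVALID (collision), skipped
Fold 3: move[4]->D => RRULD INVALID (collision), skipped
Fold 4: move[0]->L => LRULU INVALID (collision), skipped
Fold 5: move[3]->D => RRUDU INVALID (collision), skipped

Answer: XXXXX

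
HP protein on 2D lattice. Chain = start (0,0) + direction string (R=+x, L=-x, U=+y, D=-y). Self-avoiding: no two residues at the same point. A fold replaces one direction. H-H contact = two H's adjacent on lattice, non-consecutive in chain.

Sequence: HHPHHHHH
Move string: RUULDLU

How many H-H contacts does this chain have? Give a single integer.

Answer: 2

Derivation:
Positions: [(0, 0), (1, 0), (1, 1), (1, 2), (0, 2), (0, 1), (-1, 1), (-1, 2)]
H-H contact: residue 0 @(0,0) - residue 5 @(0, 1)
H-H contact: residue 4 @(0,2) - residue 7 @(-1, 2)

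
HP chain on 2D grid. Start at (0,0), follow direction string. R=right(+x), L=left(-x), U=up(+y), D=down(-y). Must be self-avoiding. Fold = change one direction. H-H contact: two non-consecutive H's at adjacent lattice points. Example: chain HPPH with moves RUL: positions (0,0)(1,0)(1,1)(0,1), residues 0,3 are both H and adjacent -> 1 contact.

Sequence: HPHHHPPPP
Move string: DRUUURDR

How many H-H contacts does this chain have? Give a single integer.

Answer: 1

Derivation:
Positions: [(0, 0), (0, -1), (1, -1), (1, 0), (1, 1), (1, 2), (2, 2), (2, 1), (3, 1)]
H-H contact: residue 0 @(0,0) - residue 3 @(1, 0)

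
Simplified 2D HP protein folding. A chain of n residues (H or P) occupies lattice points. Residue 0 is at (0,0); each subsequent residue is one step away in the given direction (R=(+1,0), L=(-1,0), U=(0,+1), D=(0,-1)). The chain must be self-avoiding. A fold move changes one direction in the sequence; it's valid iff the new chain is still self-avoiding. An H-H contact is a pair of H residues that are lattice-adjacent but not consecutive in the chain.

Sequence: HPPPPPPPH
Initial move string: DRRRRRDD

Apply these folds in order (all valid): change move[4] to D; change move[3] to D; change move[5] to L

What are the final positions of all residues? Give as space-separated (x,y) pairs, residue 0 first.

Answer: (0,0) (0,-1) (1,-1) (2,-1) (2,-2) (2,-3) (1,-3) (1,-4) (1,-5)

Derivation:
Initial moves: DRRRRRDD
Fold: move[4]->D => DRRRDRDD (positions: [(0, 0), (0, -1), (1, -1), (2, -1), (3, -1), (3, -2), (4, -2), (4, -3), (4, -4)])
Fold: move[3]->D => DRRDDRDD (positions: [(0, 0), (0, -1), (1, -1), (2, -1), (2, -2), (2, -3), (3, -3), (3, -4), (3, -5)])
Fold: move[5]->L => DRRDDLDD (positions: [(0, 0), (0, -1), (1, -1), (2, -1), (2, -2), (2, -3), (1, -3), (1, -4), (1, -5)])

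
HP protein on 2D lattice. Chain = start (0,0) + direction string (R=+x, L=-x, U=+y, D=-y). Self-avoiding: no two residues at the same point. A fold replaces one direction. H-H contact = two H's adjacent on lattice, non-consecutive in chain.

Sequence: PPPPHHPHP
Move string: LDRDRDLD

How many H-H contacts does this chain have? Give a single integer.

Answer: 1

Derivation:
Positions: [(0, 0), (-1, 0), (-1, -1), (0, -1), (0, -2), (1, -2), (1, -3), (0, -3), (0, -4)]
H-H contact: residue 4 @(0,-2) - residue 7 @(0, -3)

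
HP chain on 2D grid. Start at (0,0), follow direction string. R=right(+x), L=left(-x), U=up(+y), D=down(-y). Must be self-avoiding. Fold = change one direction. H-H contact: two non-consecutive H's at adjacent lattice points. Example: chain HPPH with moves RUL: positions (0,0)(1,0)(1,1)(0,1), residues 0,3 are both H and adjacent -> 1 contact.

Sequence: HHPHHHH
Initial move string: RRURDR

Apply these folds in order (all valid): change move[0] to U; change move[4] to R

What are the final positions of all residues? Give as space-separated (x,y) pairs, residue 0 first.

Initial moves: RRURDR
Fold: move[0]->U => URURDR (positions: [(0, 0), (0, 1), (1, 1), (1, 2), (2, 2), (2, 1), (3, 1)])
Fold: move[4]->R => URURRR (positions: [(0, 0), (0, 1), (1, 1), (1, 2), (2, 2), (3, 2), (4, 2)])

Answer: (0,0) (0,1) (1,1) (1,2) (2,2) (3,2) (4,2)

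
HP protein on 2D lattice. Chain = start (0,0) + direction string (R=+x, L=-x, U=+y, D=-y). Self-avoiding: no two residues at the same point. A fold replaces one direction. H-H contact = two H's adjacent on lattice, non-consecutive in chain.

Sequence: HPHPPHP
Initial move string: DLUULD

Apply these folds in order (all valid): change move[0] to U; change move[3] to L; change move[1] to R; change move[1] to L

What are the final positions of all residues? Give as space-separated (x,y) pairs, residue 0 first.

Answer: (0,0) (0,1) (-1,1) (-1,2) (-2,2) (-3,2) (-3,1)

Derivation:
Initial moves: DLUULD
Fold: move[0]->U => ULUULD (positions: [(0, 0), (0, 1), (-1, 1), (-1, 2), (-1, 3), (-2, 3), (-2, 2)])
Fold: move[3]->L => ULULLD (positions: [(0, 0), (0, 1), (-1, 1), (-1, 2), (-2, 2), (-3, 2), (-3, 1)])
Fold: move[1]->R => URULLD (positions: [(0, 0), (0, 1), (1, 1), (1, 2), (0, 2), (-1, 2), (-1, 1)])
Fold: move[1]->L => ULULLD (positions: [(0, 0), (0, 1), (-1, 1), (-1, 2), (-2, 2), (-3, 2), (-3, 1)])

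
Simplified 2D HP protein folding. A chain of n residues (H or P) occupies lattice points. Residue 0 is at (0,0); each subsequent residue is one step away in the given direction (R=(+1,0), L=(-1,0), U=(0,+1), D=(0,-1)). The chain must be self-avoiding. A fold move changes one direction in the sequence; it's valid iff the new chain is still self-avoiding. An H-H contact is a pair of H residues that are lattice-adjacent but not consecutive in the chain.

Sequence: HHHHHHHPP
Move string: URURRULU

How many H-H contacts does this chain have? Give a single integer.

Positions: [(0, 0), (0, 1), (1, 1), (1, 2), (2, 2), (3, 2), (3, 3), (2, 3), (2, 4)]
No H-H contacts found.

Answer: 0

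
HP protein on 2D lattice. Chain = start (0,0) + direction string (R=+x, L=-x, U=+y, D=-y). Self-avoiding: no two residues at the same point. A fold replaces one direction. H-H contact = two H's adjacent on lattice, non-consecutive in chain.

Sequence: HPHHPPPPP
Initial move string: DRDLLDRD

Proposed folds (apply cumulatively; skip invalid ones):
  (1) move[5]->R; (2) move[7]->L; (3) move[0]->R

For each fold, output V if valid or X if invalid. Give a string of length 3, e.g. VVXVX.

Answer: XXV

Derivation:
Initial: DRDLLDRD -> [(0, 0), (0, -1), (1, -1), (1, -2), (0, -2), (-1, -2), (-1, -3), (0, -3), (0, -4)]
Fold 1: move[5]->R => DRDLLRRD INVALID (collision), skipped
Fold 2: move[7]->L => DRDLLDRL INVALID (collision), skipped
Fold 3: move[0]->R => RRDLLDRD VALID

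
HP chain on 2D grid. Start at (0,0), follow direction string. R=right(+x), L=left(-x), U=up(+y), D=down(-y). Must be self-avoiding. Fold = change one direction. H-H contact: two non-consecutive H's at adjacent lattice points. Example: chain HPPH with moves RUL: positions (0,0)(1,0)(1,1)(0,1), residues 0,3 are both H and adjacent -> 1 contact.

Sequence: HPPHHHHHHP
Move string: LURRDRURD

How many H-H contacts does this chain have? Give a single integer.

Positions: [(0, 0), (-1, 0), (-1, 1), (0, 1), (1, 1), (1, 0), (2, 0), (2, 1), (3, 1), (3, 0)]
H-H contact: residue 0 @(0,0) - residue 5 @(1, 0)
H-H contact: residue 0 @(0,0) - residue 3 @(0, 1)
H-H contact: residue 4 @(1,1) - residue 7 @(2, 1)

Answer: 3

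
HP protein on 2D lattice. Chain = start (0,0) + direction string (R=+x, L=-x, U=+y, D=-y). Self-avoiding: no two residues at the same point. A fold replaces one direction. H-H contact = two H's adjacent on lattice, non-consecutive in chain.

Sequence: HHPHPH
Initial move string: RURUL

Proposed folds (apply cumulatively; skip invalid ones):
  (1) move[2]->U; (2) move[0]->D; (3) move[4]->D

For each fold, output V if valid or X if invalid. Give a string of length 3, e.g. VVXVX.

Answer: VXX

Derivation:
Initial: RURUL -> [(0, 0), (1, 0), (1, 1), (2, 1), (2, 2), (1, 2)]
Fold 1: move[2]->U => RUUUL VALID
Fold 2: move[0]->D => DUUUL INVALID (collision), skipped
Fold 3: move[4]->D => RUUUD INVALID (collision), skipped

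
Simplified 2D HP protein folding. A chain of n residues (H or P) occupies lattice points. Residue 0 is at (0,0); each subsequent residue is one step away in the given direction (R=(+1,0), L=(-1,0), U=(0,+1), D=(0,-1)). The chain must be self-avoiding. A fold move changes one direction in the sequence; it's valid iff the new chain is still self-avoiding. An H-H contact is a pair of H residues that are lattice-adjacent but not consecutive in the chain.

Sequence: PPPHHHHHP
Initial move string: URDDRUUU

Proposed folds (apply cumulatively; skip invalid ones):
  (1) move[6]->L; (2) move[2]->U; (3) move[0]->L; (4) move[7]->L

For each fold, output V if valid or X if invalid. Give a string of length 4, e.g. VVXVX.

Initial: URDDRUUU -> [(0, 0), (0, 1), (1, 1), (1, 0), (1, -1), (2, -1), (2, 0), (2, 1), (2, 2)]
Fold 1: move[6]->L => URDDRULU INVALID (collision), skipped
Fold 2: move[2]->U => URUDRUUU INVALID (collision), skipped
Fold 3: move[0]->L => LRDDRUUU INVALID (collision), skipped
Fold 4: move[7]->L => URDDRUUL INVALID (collision), skipped

Answer: XXXX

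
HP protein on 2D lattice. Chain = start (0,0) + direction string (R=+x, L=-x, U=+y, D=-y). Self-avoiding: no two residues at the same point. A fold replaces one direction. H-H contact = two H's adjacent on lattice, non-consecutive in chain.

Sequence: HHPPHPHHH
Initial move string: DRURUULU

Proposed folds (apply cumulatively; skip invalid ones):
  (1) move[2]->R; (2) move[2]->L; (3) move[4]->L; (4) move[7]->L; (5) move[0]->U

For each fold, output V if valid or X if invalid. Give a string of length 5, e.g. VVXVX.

Answer: VXXVV

Derivation:
Initial: DRURUULU -> [(0, 0), (0, -1), (1, -1), (1, 0), (2, 0), (2, 1), (2, 2), (1, 2), (1, 3)]
Fold 1: move[2]->R => DRRRUULU VALID
Fold 2: move[2]->L => DRLRUULU INVALID (collision), skipped
Fold 3: move[4]->L => DRRRLULU INVALID (collision), skipped
Fold 4: move[7]->L => DRRRUULL VALID
Fold 5: move[0]->U => URRRUULL VALID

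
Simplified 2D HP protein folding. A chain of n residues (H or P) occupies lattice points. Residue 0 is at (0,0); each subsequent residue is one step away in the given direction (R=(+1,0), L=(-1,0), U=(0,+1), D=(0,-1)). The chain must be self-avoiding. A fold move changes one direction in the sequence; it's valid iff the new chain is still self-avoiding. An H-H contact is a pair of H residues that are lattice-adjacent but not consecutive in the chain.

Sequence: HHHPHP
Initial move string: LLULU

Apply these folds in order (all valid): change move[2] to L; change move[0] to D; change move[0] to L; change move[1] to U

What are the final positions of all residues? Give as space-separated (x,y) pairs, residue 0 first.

Answer: (0,0) (-1,0) (-1,1) (-2,1) (-3,1) (-3,2)

Derivation:
Initial moves: LLULU
Fold: move[2]->L => LLLLU (positions: [(0, 0), (-1, 0), (-2, 0), (-3, 0), (-4, 0), (-4, 1)])
Fold: move[0]->D => DLLLU (positions: [(0, 0), (0, -1), (-1, -1), (-2, -1), (-3, -1), (-3, 0)])
Fold: move[0]->L => LLLLU (positions: [(0, 0), (-1, 0), (-2, 0), (-3, 0), (-4, 0), (-4, 1)])
Fold: move[1]->U => LULLU (positions: [(0, 0), (-1, 0), (-1, 1), (-2, 1), (-3, 1), (-3, 2)])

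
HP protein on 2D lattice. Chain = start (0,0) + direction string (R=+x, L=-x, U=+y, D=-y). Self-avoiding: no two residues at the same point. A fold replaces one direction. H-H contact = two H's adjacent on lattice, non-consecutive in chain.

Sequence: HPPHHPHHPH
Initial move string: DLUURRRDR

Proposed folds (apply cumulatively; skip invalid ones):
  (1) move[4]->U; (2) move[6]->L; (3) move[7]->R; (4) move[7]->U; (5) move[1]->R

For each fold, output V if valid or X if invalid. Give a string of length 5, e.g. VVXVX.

Answer: VXVVV

Derivation:
Initial: DLUURRRDR -> [(0, 0), (0, -1), (-1, -1), (-1, 0), (-1, 1), (0, 1), (1, 1), (2, 1), (2, 0), (3, 0)]
Fold 1: move[4]->U => DLUUURRDR VALID
Fold 2: move[6]->L => DLUUURLDR INVALID (collision), skipped
Fold 3: move[7]->R => DLUUURRRR VALID
Fold 4: move[7]->U => DLUUURRUR VALID
Fold 5: move[1]->R => DRUUURRUR VALID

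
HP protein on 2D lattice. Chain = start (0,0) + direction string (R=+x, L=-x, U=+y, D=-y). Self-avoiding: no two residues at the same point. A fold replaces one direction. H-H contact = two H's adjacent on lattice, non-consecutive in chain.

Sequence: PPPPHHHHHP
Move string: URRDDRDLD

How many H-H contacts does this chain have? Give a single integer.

Answer: 1

Derivation:
Positions: [(0, 0), (0, 1), (1, 1), (2, 1), (2, 0), (2, -1), (3, -1), (3, -2), (2, -2), (2, -3)]
H-H contact: residue 5 @(2,-1) - residue 8 @(2, -2)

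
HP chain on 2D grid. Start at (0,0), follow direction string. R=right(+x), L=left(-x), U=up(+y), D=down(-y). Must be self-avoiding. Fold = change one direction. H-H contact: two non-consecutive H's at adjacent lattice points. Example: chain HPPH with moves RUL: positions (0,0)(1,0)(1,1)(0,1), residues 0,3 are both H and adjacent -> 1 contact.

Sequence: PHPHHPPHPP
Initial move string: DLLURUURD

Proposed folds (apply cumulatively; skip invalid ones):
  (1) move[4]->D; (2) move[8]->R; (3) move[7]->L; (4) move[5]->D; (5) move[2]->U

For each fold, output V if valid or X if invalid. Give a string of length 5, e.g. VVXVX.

Answer: XVXXV

Derivation:
Initial: DLLURUURD -> [(0, 0), (0, -1), (-1, -1), (-2, -1), (-2, 0), (-1, 0), (-1, 1), (-1, 2), (0, 2), (0, 1)]
Fold 1: move[4]->D => DLLUDUURD INVALID (collision), skipped
Fold 2: move[8]->R => DLLURUURR VALID
Fold 3: move[7]->L => DLLURUULR INVALID (collision), skipped
Fold 4: move[5]->D => DLLURDURR INVALID (collision), skipped
Fold 5: move[2]->U => DLUURUURR VALID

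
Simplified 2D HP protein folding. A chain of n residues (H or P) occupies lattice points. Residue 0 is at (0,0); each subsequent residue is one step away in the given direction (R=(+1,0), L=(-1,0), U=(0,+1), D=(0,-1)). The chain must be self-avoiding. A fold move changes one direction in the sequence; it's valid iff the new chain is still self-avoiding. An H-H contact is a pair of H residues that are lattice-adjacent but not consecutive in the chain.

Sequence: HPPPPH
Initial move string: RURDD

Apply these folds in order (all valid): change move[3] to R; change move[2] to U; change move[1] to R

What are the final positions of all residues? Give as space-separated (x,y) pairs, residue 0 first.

Initial moves: RURDD
Fold: move[3]->R => RURRD (positions: [(0, 0), (1, 0), (1, 1), (2, 1), (3, 1), (3, 0)])
Fold: move[2]->U => RUURD (positions: [(0, 0), (1, 0), (1, 1), (1, 2), (2, 2), (2, 1)])
Fold: move[1]->R => RRURD (positions: [(0, 0), (1, 0), (2, 0), (2, 1), (3, 1), (3, 0)])

Answer: (0,0) (1,0) (2,0) (2,1) (3,1) (3,0)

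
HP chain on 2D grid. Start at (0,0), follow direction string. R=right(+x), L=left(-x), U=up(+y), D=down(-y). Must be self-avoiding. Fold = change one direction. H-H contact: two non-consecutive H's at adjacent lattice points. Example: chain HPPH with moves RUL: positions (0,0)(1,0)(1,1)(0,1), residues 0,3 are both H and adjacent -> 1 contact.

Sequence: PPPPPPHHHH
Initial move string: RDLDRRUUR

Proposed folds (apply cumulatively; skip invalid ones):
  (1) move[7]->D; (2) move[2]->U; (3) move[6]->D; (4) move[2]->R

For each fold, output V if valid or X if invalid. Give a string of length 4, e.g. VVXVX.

Answer: XXXV

Derivation:
Initial: RDLDRRUUR -> [(0, 0), (1, 0), (1, -1), (0, -1), (0, -2), (1, -2), (2, -2), (2, -1), (2, 0), (3, 0)]
Fold 1: move[7]->D => RDLDRRUDR INVALID (collision), skipped
Fold 2: move[2]->U => RDUDRRUUR INVALID (collision), skipped
Fold 3: move[6]->D => RDLDRRDUR INVALID (collision), skipped
Fold 4: move[2]->R => RDRDRRUUR VALID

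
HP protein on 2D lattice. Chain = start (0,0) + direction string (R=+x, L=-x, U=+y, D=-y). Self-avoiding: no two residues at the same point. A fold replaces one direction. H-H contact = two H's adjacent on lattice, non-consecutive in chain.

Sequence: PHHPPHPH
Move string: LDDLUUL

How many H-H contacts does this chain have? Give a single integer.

Answer: 1

Derivation:
Positions: [(0, 0), (-1, 0), (-1, -1), (-1, -2), (-2, -2), (-2, -1), (-2, 0), (-3, 0)]
H-H contact: residue 2 @(-1,-1) - residue 5 @(-2, -1)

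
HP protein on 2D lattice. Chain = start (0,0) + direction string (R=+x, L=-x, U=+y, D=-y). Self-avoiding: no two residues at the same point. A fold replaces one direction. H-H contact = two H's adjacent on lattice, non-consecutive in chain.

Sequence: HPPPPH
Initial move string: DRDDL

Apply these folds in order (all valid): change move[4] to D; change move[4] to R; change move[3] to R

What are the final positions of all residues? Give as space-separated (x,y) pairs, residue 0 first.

Answer: (0,0) (0,-1) (1,-1) (1,-2) (2,-2) (3,-2)

Derivation:
Initial moves: DRDDL
Fold: move[4]->D => DRDDD (positions: [(0, 0), (0, -1), (1, -1), (1, -2), (1, -3), (1, -4)])
Fold: move[4]->R => DRDDR (positions: [(0, 0), (0, -1), (1, -1), (1, -2), (1, -3), (2, -3)])
Fold: move[3]->R => DRDRR (positions: [(0, 0), (0, -1), (1, -1), (1, -2), (2, -2), (3, -2)])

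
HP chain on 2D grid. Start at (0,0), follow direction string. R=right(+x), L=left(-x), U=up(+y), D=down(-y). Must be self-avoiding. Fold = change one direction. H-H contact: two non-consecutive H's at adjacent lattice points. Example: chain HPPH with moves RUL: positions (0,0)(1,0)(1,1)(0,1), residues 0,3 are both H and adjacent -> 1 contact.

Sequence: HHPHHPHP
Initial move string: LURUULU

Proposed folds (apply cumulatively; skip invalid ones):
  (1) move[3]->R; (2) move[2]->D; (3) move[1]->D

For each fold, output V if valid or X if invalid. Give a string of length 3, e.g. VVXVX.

Initial: LURUULU -> [(0, 0), (-1, 0), (-1, 1), (0, 1), (0, 2), (0, 3), (-1, 3), (-1, 4)]
Fold 1: move[3]->R => LURRULU VALID
Fold 2: move[2]->D => LUDRULU INVALID (collision), skipped
Fold 3: move[1]->D => LDRRULU INVALID (collision), skipped

Answer: VXX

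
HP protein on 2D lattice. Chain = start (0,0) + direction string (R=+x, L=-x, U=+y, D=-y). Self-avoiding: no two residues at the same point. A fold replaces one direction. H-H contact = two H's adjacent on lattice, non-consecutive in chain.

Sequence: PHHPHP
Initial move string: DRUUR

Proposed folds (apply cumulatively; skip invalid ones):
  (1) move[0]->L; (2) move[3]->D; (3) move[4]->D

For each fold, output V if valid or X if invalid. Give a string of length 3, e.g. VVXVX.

Answer: XXX

Derivation:
Initial: DRUUR -> [(0, 0), (0, -1), (1, -1), (1, 0), (1, 1), (2, 1)]
Fold 1: move[0]->L => LRUUR INVALID (collision), skipped
Fold 2: move[3]->D => DRUDR INVALID (collision), skipped
Fold 3: move[4]->D => DRUUD INVALID (collision), skipped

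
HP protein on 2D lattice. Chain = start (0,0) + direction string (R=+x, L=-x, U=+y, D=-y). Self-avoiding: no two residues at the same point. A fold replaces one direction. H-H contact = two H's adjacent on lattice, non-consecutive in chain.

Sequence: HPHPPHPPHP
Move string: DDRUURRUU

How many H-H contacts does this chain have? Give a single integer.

Answer: 1

Derivation:
Positions: [(0, 0), (0, -1), (0, -2), (1, -2), (1, -1), (1, 0), (2, 0), (3, 0), (3, 1), (3, 2)]
H-H contact: residue 0 @(0,0) - residue 5 @(1, 0)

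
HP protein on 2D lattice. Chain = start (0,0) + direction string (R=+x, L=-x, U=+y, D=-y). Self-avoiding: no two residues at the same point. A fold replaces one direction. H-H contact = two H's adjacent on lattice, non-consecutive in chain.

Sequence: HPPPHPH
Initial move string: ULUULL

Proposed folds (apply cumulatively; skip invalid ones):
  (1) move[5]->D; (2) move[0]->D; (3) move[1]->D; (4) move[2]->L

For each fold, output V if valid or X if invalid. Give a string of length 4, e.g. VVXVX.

Initial: ULUULL -> [(0, 0), (0, 1), (-1, 1), (-1, 2), (-1, 3), (-2, 3), (-3, 3)]
Fold 1: move[5]->D => ULUULD VALID
Fold 2: move[0]->D => DLUULD VALID
Fold 3: move[1]->D => DDUULD INVALID (collision), skipped
Fold 4: move[2]->L => DLLULD VALID

Answer: VVXV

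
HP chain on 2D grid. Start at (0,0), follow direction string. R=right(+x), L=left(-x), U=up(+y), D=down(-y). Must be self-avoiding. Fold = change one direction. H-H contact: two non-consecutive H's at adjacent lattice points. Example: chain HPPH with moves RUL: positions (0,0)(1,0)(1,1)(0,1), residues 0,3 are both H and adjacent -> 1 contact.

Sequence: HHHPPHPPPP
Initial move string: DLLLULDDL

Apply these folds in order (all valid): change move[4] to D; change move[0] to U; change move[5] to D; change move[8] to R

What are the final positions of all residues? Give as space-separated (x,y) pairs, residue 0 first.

Initial moves: DLLLULDDL
Fold: move[4]->D => DLLLDLDDL (positions: [(0, 0), (0, -1), (-1, -1), (-2, -1), (-3, -1), (-3, -2), (-4, -2), (-4, -3), (-4, -4), (-5, -4)])
Fold: move[0]->U => ULLLDLDDL (positions: [(0, 0), (0, 1), (-1, 1), (-2, 1), (-3, 1), (-3, 0), (-4, 0), (-4, -1), (-4, -2), (-5, -2)])
Fold: move[5]->D => ULLLDDDDL (positions: [(0, 0), (0, 1), (-1, 1), (-2, 1), (-3, 1), (-3, 0), (-3, -1), (-3, -2), (-3, -3), (-4, -3)])
Fold: move[8]->R => ULLLDDDDR (positions: [(0, 0), (0, 1), (-1, 1), (-2, 1), (-3, 1), (-3, 0), (-3, -1), (-3, -2), (-3, -3), (-2, -3)])

Answer: (0,0) (0,1) (-1,1) (-2,1) (-3,1) (-3,0) (-3,-1) (-3,-2) (-3,-3) (-2,-3)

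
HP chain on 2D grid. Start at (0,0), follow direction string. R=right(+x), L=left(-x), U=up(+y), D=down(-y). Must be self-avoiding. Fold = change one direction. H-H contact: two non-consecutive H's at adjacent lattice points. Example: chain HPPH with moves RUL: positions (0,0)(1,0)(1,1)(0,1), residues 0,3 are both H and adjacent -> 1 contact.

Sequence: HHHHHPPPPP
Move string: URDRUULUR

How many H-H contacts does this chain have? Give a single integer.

Answer: 1

Derivation:
Positions: [(0, 0), (0, 1), (1, 1), (1, 0), (2, 0), (2, 1), (2, 2), (1, 2), (1, 3), (2, 3)]
H-H contact: residue 0 @(0,0) - residue 3 @(1, 0)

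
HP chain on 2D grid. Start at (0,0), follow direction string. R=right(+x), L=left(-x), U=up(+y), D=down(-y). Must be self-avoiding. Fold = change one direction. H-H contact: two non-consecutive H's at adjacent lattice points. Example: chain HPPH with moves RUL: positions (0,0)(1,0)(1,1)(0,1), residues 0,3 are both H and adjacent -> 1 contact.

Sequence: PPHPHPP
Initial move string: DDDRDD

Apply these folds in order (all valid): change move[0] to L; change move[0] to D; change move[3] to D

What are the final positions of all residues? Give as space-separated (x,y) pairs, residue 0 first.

Initial moves: DDDRDD
Fold: move[0]->L => LDDRDD (positions: [(0, 0), (-1, 0), (-1, -1), (-1, -2), (0, -2), (0, -3), (0, -4)])
Fold: move[0]->D => DDDRDD (positions: [(0, 0), (0, -1), (0, -2), (0, -3), (1, -3), (1, -4), (1, -5)])
Fold: move[3]->D => DDDDDD (positions: [(0, 0), (0, -1), (0, -2), (0, -3), (0, -4), (0, -5), (0, -6)])

Answer: (0,0) (0,-1) (0,-2) (0,-3) (0,-4) (0,-5) (0,-6)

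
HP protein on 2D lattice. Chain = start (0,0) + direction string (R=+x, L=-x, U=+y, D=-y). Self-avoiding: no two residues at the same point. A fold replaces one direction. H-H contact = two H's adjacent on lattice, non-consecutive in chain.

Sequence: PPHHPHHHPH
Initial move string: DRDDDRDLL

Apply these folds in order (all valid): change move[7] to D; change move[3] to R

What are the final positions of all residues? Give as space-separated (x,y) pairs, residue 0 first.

Answer: (0,0) (0,-1) (1,-1) (1,-2) (2,-2) (2,-3) (3,-3) (3,-4) (3,-5) (2,-5)

Derivation:
Initial moves: DRDDDRDLL
Fold: move[7]->D => DRDDDRDDL (positions: [(0, 0), (0, -1), (1, -1), (1, -2), (1, -3), (1, -4), (2, -4), (2, -5), (2, -6), (1, -6)])
Fold: move[3]->R => DRDRDRDDL (positions: [(0, 0), (0, -1), (1, -1), (1, -2), (2, -2), (2, -3), (3, -3), (3, -4), (3, -5), (2, -5)])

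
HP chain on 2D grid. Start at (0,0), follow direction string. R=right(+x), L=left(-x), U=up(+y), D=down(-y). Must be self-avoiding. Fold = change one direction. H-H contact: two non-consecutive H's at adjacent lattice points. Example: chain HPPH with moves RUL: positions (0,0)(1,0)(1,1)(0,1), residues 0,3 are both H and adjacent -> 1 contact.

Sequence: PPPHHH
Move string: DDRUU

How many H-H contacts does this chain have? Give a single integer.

Positions: [(0, 0), (0, -1), (0, -2), (1, -2), (1, -1), (1, 0)]
No H-H contacts found.

Answer: 0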